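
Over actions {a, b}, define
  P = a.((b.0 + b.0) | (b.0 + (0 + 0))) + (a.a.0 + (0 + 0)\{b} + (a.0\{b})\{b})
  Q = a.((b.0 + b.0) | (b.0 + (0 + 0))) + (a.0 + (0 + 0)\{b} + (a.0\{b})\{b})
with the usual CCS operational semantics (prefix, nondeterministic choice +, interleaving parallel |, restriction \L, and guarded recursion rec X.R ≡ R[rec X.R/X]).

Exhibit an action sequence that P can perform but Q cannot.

P's transition system — 8 states:
  s0 = a.((b.0 + b.0) | (b.0 + (0 + 0))) + (a.a.0 + (0 + 0)\{b} + (a.0\{b})\{b}) :: —a→ s1, —a→ s2, —a→ s3
  s1 = (b.0 + b.0) | (b.0 + (0 + 0)) :: —b→ s4, —b→ s5
  s2 = 0\{b}\{b} :: deadlocked
  s3 = a.0 :: —a→ s6
  s4 = (b.0 + b.0) | 0 :: —b→ s7
  s5 = 0 | (b.0 + (0 + 0)) :: —b→ s7
  s6 = 0 :: deadlocked
  s7 = 0 | 0 :: deadlocked
Q's transition system — 7 states:
  t0 = a.((b.0 + b.0) | (b.0 + (0 + 0))) + (a.0 + (0 + 0)\{b} + (a.0\{b})\{b}) :: —a→ t1, —a→ t2, —a→ t3
  t1 = (b.0 + b.0) | (b.0 + (0 + 0)) :: —b→ t4, —b→ t5
  t2 = 0 :: deadlocked
  t3 = 0\{b}\{b} :: deadlocked
  t4 = (b.0 + b.0) | 0 :: —b→ t6
  t5 = 0 | (b.0 + (0 + 0)) :: —b→ t6
  t6 = 0 | 0 :: deadlocked
Run σ = ⟨aa⟩ on P: start {s0}
  [1] a ⇒ {s1, s2, s3}
  [2] a ⇒ {s6}
  P completes σ.
Run σ = ⟨aa⟩ on Q: start {t0}
  [1] a ⇒ {t1, t2, t3}
  [2] a ⇒ ∅  — Q cannot continue

aa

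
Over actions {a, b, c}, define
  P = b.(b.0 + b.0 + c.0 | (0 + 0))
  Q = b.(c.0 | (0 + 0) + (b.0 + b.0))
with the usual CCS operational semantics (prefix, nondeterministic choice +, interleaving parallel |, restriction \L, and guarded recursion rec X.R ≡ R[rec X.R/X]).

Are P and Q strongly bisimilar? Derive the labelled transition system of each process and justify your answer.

P ~ Q

Reachable graph of P (4 states):
  s0 = b.(b.0 + b.0 + c.0 | (0 + 0)) | -b-> s1
  s1 = b.0 + b.0 + c.0 | (0 + 0) | -b-> s2, -c-> s3
  s2 = 0 | (no moves)
  s3 = 0 | (0 + 0) | (no moves)
Reachable graph of Q (4 states):
  t0 = b.(c.0 | (0 + 0) + (b.0 + b.0)) | -b-> t1
  t1 = c.0 | (0 + 0) + (b.0 + b.0) | -b-> t2, -c-> t3
  t2 = 0 | (no moves)
  t3 = 0 | (0 + 0) | (no moves)
Coarsest stable partition (strong bisimilarity classes):
  B0 = {s0, t0}
  B1 = {s1, t1}
  B2 = {s2, s3, t2, t3}
s0 ∈ B0, t0 ∈ B0 → same block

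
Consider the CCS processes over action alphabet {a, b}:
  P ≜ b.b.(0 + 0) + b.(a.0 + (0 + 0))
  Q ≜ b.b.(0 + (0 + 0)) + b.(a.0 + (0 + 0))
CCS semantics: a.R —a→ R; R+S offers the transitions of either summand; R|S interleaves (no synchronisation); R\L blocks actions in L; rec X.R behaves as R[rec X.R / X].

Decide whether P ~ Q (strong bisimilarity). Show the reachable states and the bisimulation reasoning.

bisimilar

P's transition system — 5 states:
  s0 = b.b.(0 + 0) + b.(a.0 + (0 + 0)) has moves ··b··> s1, ··b··> s2
  s1 = a.0 + (0 + 0) has moves ··a··> s3
  s2 = b.(0 + 0) has moves ··b··> s4
  s3 = 0 has moves ·
  s4 = 0 + 0 has moves ·
Q's transition system — 5 states:
  t0 = b.b.(0 + (0 + 0)) + b.(a.0 + (0 + 0)) has moves ··b··> t1, ··b··> t2
  t1 = a.0 + (0 + 0) has moves ··a··> t3
  t2 = b.(0 + (0 + 0)) has moves ··b··> t4
  t3 = 0 has moves ·
  t4 = 0 + (0 + 0) has moves ·
Partition-refinement fixed point:
  B0 = {s0, t0}
  B1 = {s2, t2}
  B2 = {s3, s4, t3, t4}
  B3 = {s1, t1}
s0 ∈ B0, t0 ∈ B0 → same block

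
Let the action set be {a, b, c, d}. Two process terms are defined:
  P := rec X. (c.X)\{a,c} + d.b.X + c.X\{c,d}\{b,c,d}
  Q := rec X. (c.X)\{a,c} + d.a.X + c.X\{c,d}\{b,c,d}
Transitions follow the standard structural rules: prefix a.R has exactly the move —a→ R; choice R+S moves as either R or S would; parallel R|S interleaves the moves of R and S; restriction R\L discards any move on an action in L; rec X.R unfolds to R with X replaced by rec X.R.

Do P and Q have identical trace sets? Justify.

Reachable graph of P (3 states):
  m0 = rec X. (c.X)\{a,c} + d.b.X + c.X\{c,d}\{b,c,d} has moves =c=> m1, =d=> m2
  m1 = (rec X. (c.X)\{a,c} + d.b.X + c.X\{c,d}\{b,c,d})\{c,d}\{b,c,d} has moves ·
  m2 = b.(rec X. (c.X)\{a,c} + d.b.X + c.X\{c,d}\{b,c,d}) has moves =b=> m0
Reachable graph of Q (3 states):
  n0 = rec X. (c.X)\{a,c} + d.a.X + c.X\{c,d}\{b,c,d} has moves =c=> n1, =d=> n2
  n1 = (rec X. (c.X)\{a,c} + d.a.X + c.X\{c,d}\{b,c,d})\{c,d}\{b,c,d} has moves ·
  n2 = a.(rec X. (c.X)\{a,c} + d.a.X + c.X\{c,d}\{b,c,d}) has moves =a=> n0
Run σ = ⟨db⟩ on P: start {m0}
  step 1 (d): {m2}
  step 2 (b): {m0}
  — P admits the full trace.
Run σ = ⟨db⟩ on Q: start {n0}
  step 1 (d): {n2}
  step 2 (b): ∅ (Q stuck)

trace-distinct — witness ⟨db⟩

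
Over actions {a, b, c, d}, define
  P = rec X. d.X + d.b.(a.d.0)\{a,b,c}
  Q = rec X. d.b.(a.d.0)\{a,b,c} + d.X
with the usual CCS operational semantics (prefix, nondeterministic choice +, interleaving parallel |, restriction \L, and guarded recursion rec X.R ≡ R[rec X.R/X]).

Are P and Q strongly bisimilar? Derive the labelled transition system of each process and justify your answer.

P ~ Q

LTS(P): 3 reachable states
  m0 = rec X. d.X + d.b.(a.d.0)\{a,b,c} :: ··d··> m0, ··d··> m1
  m1 = b.(a.d.0)\{a,b,c} :: ··b··> m2
  m2 = (a.d.0)\{a,b,c} :: deadlocked
LTS(Q): 3 reachable states
  n0 = rec X. d.b.(a.d.0)\{a,b,c} + d.X :: ··d··> n0, ··d··> n1
  n1 = b.(a.d.0)\{a,b,c} :: ··b··> n2
  n2 = (a.d.0)\{a,b,c} :: deadlocked
Bisimilarity quotient blocks:
  B0 = {m0, n0}
  B1 = {m1, n1}
  B2 = {m2, n2}
m0 ∈ B0, n0 ∈ B0 → same block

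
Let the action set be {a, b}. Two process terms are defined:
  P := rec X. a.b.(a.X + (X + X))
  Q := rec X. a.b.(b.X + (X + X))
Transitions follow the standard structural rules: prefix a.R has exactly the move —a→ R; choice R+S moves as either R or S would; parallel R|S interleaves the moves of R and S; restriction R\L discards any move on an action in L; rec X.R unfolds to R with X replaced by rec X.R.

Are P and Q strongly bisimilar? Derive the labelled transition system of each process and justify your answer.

Reachable graph of P (3 states):
  p0 = rec X. a.b.(a.X + (X + X)) → -a-> p1
  p1 = b.(a.(rec X. a.b.(a.X + (X + X))) + ((rec X. a.b.(a.X + (X + X))) + (rec X. a.b.(a.X + (X + X))))) → -b-> p2
  p2 = a.(rec X. a.b.(a.X + (X + X))) + ((rec X. a.b.(a.X + (X + X))) + (rec X. a.b.(a.X + (X + X)))) → -a-> p0, -a-> p1
Reachable graph of Q (3 states):
  q0 = rec X. a.b.(b.X + (X + X)) → -a-> q1
  q1 = b.(b.(rec X. a.b.(b.X + (X + X))) + ((rec X. a.b.(b.X + (X + X))) + (rec X. a.b.(b.X + (X + X))))) → -b-> q2
  q2 = b.(rec X. a.b.(b.X + (X + X))) + ((rec X. a.b.(b.X + (X + X))) + (rec X. a.b.(b.X + (X + X)))) → -a-> q1, -b-> q0
Partition-refinement fixed point:
  B0 = {p0}
  B1 = {p1}
  B2 = {p2}
  B3 = {q0}
  B4 = {q1}
  B5 = {q2}
p0 ∈ B0, q0 ∈ B3 → different blocks

not bisimilar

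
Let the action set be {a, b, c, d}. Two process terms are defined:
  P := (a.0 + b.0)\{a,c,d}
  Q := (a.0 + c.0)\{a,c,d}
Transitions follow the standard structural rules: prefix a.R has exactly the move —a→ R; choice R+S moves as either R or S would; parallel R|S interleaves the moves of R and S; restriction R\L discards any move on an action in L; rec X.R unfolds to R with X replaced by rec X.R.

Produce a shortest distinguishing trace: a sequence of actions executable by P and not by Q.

b

LTS(P): 2 reachable states
  m0 = (a.0 + b.0)\{a,c,d} has moves --b--▸ m1
  m1 = 0\{a,c,d} has moves ·
LTS(Q): 1 reachable states
  n0 = (a.0 + c.0)\{a,c,d} has moves ·
Run σ = ⟨b⟩ on P: start {m0}
  step 1 (b): {m1}
  P completes σ.
Run σ = ⟨b⟩ on Q: start {n0}
  step 1 (b): no successor for Q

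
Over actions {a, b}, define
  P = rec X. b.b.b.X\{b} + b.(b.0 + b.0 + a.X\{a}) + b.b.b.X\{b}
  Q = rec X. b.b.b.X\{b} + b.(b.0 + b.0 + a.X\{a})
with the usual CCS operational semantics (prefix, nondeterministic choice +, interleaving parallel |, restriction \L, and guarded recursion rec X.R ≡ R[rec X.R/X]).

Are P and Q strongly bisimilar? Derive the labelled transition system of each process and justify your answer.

YES

LTS(P): 12 reachable states
  m0 = rec X. b.b.b.X\{b} + b.(b.0 + b.0 + a.X\{a}) + b.b.b.X\{b} :: --b--▸ m1, --b--▸ m2
  m1 = b.0 + b.0 + a.(rec X. b.b.b.X\{b} + b.(b.0 + b.0 + a.X\{a}) + b.b.b.X\{b})\{a} :: --a--▸ m3, --b--▸ m4
  m2 = b.b.(rec X. b.b.b.X\{b} + b.(b.0 + b.0 + a.X\{a}) + b.b.b.X\{b})\{b} :: --b--▸ m5
  m3 = (rec X. b.b.b.X\{b} + b.(b.0 + b.0 + a.X\{a}) + b.b.b.X\{b})\{a} :: --b--▸ m6, --b--▸ m7
  m4 = 0 :: (no moves)
  m5 = b.(rec X. b.b.b.X\{b} + b.(b.0 + b.0 + a.X\{a}) + b.b.b.X\{b})\{b} :: --b--▸ m8
  m6 = (b.0 + b.0 + a.(rec X. b.b.b.X\{b} + b.(b.0 + b.0 + a.X\{a}) + b.b.b.X\{b})\{a})\{a} :: --b--▸ m9
  m7 = (b.b.(rec X. b.b.b.X\{b} + b.(b.0 + b.0 + a.X\{a}) + b.b.b.X\{b})\{b})\{a} :: --b--▸ m10
  m8 = (rec X. b.b.b.X\{b} + b.(b.0 + b.0 + a.X\{a}) + b.b.b.X\{b})\{b} :: (no moves)
  m9 = 0\{a} :: (no moves)
  m10 = (b.(rec X. b.b.b.X\{b} + b.(b.0 + b.0 + a.X\{a}) + b.b.b.X\{b})\{b})\{a} :: --b--▸ m11
  m11 = (rec X. b.b.b.X\{b} + b.(b.0 + b.0 + a.X\{a}) + b.b.b.X\{b})\{b}\{a} :: (no moves)
LTS(Q): 12 reachable states
  n0 = rec X. b.b.b.X\{b} + b.(b.0 + b.0 + a.X\{a}) :: --b--▸ n1, --b--▸ n2
  n1 = b.0 + b.0 + a.(rec X. b.b.b.X\{b} + b.(b.0 + b.0 + a.X\{a}))\{a} :: --a--▸ n3, --b--▸ n4
  n2 = b.b.(rec X. b.b.b.X\{b} + b.(b.0 + b.0 + a.X\{a}))\{b} :: --b--▸ n5
  n3 = (rec X. b.b.b.X\{b} + b.(b.0 + b.0 + a.X\{a}))\{a} :: --b--▸ n6, --b--▸ n7
  n4 = 0 :: (no moves)
  n5 = b.(rec X. b.b.b.X\{b} + b.(b.0 + b.0 + a.X\{a}))\{b} :: --b--▸ n8
  n6 = (b.0 + b.0 + a.(rec X. b.b.b.X\{b} + b.(b.0 + b.0 + a.X\{a}))\{a})\{a} :: --b--▸ n9
  n7 = (b.b.(rec X. b.b.b.X\{b} + b.(b.0 + b.0 + a.X\{a}))\{b})\{a} :: --b--▸ n10
  n8 = (rec X. b.b.b.X\{b} + b.(b.0 + b.0 + a.X\{a}))\{b} :: (no moves)
  n9 = 0\{a} :: (no moves)
  n10 = (b.(rec X. b.b.b.X\{b} + b.(b.0 + b.0 + a.X\{a}))\{b})\{a} :: --b--▸ n11
  n11 = (rec X. b.b.b.X\{b} + b.(b.0 + b.0 + a.X\{a}))\{b}\{a} :: (no moves)
Coarsest stable partition (strong bisimilarity classes):
  B0 = {m0, n0}
  B1 = {m1, n1}
  B2 = {m3, n3}
  B3 = {m2, m7, n2, n7}
  B4 = {m10, m5, m6, n10, n5, n6}
  B5 = {m11, m4, m8, m9, n11, n4, n8, n9}
m0 ∈ B0, n0 ∈ B0 → same block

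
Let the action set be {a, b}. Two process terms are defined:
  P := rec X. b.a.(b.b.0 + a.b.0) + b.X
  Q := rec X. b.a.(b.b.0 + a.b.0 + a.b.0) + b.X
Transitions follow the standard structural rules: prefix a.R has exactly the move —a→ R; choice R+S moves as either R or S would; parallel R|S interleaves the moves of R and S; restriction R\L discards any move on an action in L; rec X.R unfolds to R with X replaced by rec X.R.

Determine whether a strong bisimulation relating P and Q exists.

YES

LTS(P): 5 reachable states
  s0 = rec X. b.a.(b.b.0 + a.b.0) + b.X :: =b=> s0, =b=> s1
  s1 = a.(b.b.0 + a.b.0) :: =a=> s2
  s2 = b.b.0 + a.b.0 :: =a=> s3, =b=> s3
  s3 = b.0 :: =b=> s4
  s4 = 0 :: deadlocked
LTS(Q): 5 reachable states
  t0 = rec X. b.a.(b.b.0 + a.b.0 + a.b.0) + b.X :: =b=> t0, =b=> t1
  t1 = a.(b.b.0 + a.b.0 + a.b.0) :: =a=> t2
  t2 = b.b.0 + a.b.0 + a.b.0 :: =a=> t3, =b=> t3
  t3 = b.0 :: =b=> t4
  t4 = 0 :: deadlocked
Partition-refinement fixed point:
  B0 = {s0, t0}
  B1 = {s1, t1}
  B2 = {s2, t2}
  B3 = {s3, t3}
  B4 = {s4, t4}
s0 ∈ B0, t0 ∈ B0 → same block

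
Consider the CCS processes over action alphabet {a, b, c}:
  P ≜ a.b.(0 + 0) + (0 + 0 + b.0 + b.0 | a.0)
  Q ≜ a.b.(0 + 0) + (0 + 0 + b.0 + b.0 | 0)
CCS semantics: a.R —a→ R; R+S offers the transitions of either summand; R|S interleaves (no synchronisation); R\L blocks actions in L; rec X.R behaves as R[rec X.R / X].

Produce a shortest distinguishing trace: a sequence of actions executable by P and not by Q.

P's transition system — 7 states:
  p0 = a.b.(0 + 0) + (0 + 0 + b.0 + b.0 | a.0) :: —a→ p1, —a→ p2, —b→ p3, —b→ p4
  p1 = b.(0 + 0) :: —b→ p5
  p2 = b.0 | 0 :: —b→ p6
  p3 = 0 :: ·
  p4 = 0 | a.0 :: —a→ p6
  p5 = 0 + 0 :: ·
  p6 = 0 | 0 :: ·
Q's transition system — 5 states:
  q0 = a.b.(0 + 0) + (0 + 0 + b.0 + b.0 | 0) :: —a→ q1, —b→ q2, —b→ q3
  q1 = b.(0 + 0) :: —b→ q4
  q2 = 0 :: ·
  q3 = 0 | 0 :: ·
  q4 = 0 + 0 :: ·
Run σ = ⟨ba⟩ on P: start {p0}
  step 1 (b): {p3, p4}
  step 2 (a): {p6}
  P completes σ.
Run σ = ⟨ba⟩ on Q: start {q0}
  step 1 (b): {q2, q3}
  step 2 (a): ∅ (Q stuck)

ba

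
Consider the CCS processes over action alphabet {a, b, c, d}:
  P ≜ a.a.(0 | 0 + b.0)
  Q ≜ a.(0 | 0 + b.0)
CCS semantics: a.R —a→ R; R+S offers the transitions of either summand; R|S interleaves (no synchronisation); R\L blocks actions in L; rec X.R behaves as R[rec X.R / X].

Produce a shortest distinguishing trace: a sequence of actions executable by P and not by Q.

aa

P's transition system — 4 states:
  s0 = a.a.(0 | 0 + b.0) :: —a→ s1
  s1 = a.(0 | 0 + b.0) :: —a→ s2
  s2 = 0 | 0 + b.0 :: —b→ s3
  s3 = 0 :: (no moves)
Q's transition system — 3 states:
  t0 = a.(0 | 0 + b.0) :: —a→ t1
  t1 = 0 | 0 + b.0 :: —b→ t2
  t2 = 0 :: (no moves)
Trace ⟨aa⟩ through P, begin at {s0}:
  after a @ step 1: {s1}
  after a @ step 2: {s2}
  P completes σ.
Trace ⟨aa⟩ through Q, begin at {t0}:
  after a @ step 1: {t1}
  after a @ step 2: no successor for Q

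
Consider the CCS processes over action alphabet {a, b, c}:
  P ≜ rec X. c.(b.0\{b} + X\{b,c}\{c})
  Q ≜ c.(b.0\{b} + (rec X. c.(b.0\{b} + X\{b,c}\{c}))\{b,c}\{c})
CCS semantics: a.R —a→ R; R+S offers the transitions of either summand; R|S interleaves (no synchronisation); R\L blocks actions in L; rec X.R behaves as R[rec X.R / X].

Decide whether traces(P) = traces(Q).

LTS(P): 3 reachable states
  u0 = rec X. c.(b.0\{b} + X\{b,c}\{c}) → -c-> u1
  u1 = b.0\{b} + (rec X. c.(b.0\{b} + X\{b,c}\{c}))\{b,c}\{c} → -b-> u2
  u2 = 0\{b} → stopped
LTS(Q): 3 reachable states
  v0 = c.(b.0\{b} + (rec X. c.(b.0\{b} + X\{b,c}\{c}))\{b,c}\{c}) → -c-> v1
  v1 = b.0\{b} + (rec X. c.(b.0\{b} + X\{b,c}\{c}))\{b,c}\{c} → -b-> v2
  v2 = 0\{b} → stopped
Bisimilarity quotient blocks:
  B0 = {u0, v0}
  B1 = {u1, v1}
  B2 = {u2, v2}
u0 ∈ B0, v0 ∈ B0 → same block
Bisimilar ⇒ trace-equivalent.

YES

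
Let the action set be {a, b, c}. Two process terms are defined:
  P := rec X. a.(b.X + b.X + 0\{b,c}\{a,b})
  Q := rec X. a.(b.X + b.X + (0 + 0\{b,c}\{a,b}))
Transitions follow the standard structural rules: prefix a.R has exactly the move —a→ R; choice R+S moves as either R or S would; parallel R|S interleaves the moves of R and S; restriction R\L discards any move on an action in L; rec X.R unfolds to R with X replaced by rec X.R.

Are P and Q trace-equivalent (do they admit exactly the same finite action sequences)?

Reachable graph of P (2 states):
  m0 = rec X. a.(b.X + b.X + 0\{b,c}\{a,b}) | --a--▸ m1
  m1 = b.(rec X. a.(b.X + b.X + 0\{b,c}\{a,b})) + b.(rec X. a.(b.X + b.X + 0\{b,c}\{a,b})) + 0\{b,c}\{a,b} | --b--▸ m0
Reachable graph of Q (2 states):
  n0 = rec X. a.(b.X + b.X + (0 + 0\{b,c}\{a,b})) | --a--▸ n1
  n1 = b.(rec X. a.(b.X + b.X + (0 + 0\{b,c}\{a,b}))) + b.(rec X. a.(b.X + b.X + (0 + 0\{b,c}\{a,b}))) + (0 + 0\{b,c}\{a,b}) | --b--▸ n0
Coarsest stable partition (strong bisimilarity classes):
  B0 = {m0, n0}
  B1 = {m1, n1}
m0 ∈ B0, n0 ∈ B0 → same block
Bisimilar ⇒ trace-equivalent.

YES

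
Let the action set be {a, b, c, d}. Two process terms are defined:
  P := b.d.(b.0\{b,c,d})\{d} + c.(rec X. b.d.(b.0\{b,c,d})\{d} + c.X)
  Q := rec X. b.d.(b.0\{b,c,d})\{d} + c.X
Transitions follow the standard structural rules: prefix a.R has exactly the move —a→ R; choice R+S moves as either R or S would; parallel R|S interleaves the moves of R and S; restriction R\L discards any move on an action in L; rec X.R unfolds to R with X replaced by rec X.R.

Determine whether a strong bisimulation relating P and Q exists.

YES

LTS(P): 5 reachable states
  s0 = b.d.(b.0\{b,c,d})\{d} + c.(rec X. b.d.(b.0\{b,c,d})\{d} + c.X) → ··b··> s1, ··c··> s2
  s1 = d.(b.0\{b,c,d})\{d} → ··d··> s3
  s2 = rec X. b.d.(b.0\{b,c,d})\{d} + c.X → ··b··> s1, ··c··> s2
  s3 = (b.0\{b,c,d})\{d} → ··b··> s4
  s4 = 0\{b,c,d}\{d} → ·
LTS(Q): 4 reachable states
  t0 = rec X. b.d.(b.0\{b,c,d})\{d} + c.X → ··b··> t1, ··c··> t0
  t1 = d.(b.0\{b,c,d})\{d} → ··d··> t2
  t2 = (b.0\{b,c,d})\{d} → ··b··> t3
  t3 = 0\{b,c,d}\{d} → ·
Bisimilarity quotient blocks:
  B0 = {s0, s2, t0}
  B1 = {s1, t1}
  B2 = {s3, t2}
  B3 = {s4, t3}
s0 ∈ B0, t0 ∈ B0 → same block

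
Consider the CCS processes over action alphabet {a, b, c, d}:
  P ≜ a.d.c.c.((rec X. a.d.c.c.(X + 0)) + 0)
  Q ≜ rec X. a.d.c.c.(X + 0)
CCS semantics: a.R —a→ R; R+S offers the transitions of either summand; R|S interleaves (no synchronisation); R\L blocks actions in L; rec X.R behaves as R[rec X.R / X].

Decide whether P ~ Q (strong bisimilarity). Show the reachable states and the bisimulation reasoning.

bisimilar

LTS(P): 5 reachable states
  u0 = a.d.c.c.((rec X. a.d.c.c.(X + 0)) + 0) has moves --a--▸ u1
  u1 = d.c.c.((rec X. a.d.c.c.(X + 0)) + 0) has moves --d--▸ u2
  u2 = c.c.((rec X. a.d.c.c.(X + 0)) + 0) has moves --c--▸ u3
  u3 = c.((rec X. a.d.c.c.(X + 0)) + 0) has moves --c--▸ u4
  u4 = (rec X. a.d.c.c.(X + 0)) + 0 has moves --a--▸ u1
LTS(Q): 5 reachable states
  v0 = rec X. a.d.c.c.(X + 0) has moves --a--▸ v1
  v1 = d.c.c.((rec X. a.d.c.c.(X + 0)) + 0) has moves --d--▸ v2
  v2 = c.c.((rec X. a.d.c.c.(X + 0)) + 0) has moves --c--▸ v3
  v3 = c.((rec X. a.d.c.c.(X + 0)) + 0) has moves --c--▸ v4
  v4 = (rec X. a.d.c.c.(X + 0)) + 0 has moves --a--▸ v1
Bisimilarity quotient blocks:
  B0 = {u0, u4, v0, v4}
  B1 = {u1, v1}
  B2 = {u2, v2}
  B3 = {u3, v3}
u0 ∈ B0, v0 ∈ B0 → same block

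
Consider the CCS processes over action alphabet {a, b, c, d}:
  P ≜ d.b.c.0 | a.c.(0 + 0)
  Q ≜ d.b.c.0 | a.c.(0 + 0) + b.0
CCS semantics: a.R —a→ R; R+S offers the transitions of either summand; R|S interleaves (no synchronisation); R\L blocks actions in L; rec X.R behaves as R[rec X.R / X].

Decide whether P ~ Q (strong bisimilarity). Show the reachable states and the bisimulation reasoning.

LTS(P): 12 reachable states
  s0 = d.b.c.0 | a.c.(0 + 0) has moves ··a··> s1, ··d··> s2
  s1 = d.b.c.0 | c.(0 + 0) has moves ··c··> s3, ··d··> s4
  s2 = b.c.0 | a.c.(0 + 0) has moves ··a··> s4, ··b··> s5
  s3 = d.b.c.0 | (0 + 0) has moves ··d··> s6
  s4 = b.c.0 | c.(0 + 0) has moves ··b··> s7, ··c··> s6
  s5 = c.0 | a.c.(0 + 0) has moves ··a··> s7, ··c··> s8
  s6 = b.c.0 | (0 + 0) has moves ··b··> s9
  s7 = c.0 | c.(0 + 0) has moves ··c··> s10, ··c··> s9
  s8 = 0 | a.c.(0 + 0) has moves ··a··> s10
  s9 = c.0 | (0 + 0) has moves ··c··> s11
  s10 = 0 | c.(0 + 0) has moves ··c··> s11
  s11 = 0 | (0 + 0) has moves ∅
LTS(Q): 13 reachable states
  t0 = d.b.c.0 | a.c.(0 + 0) + b.0 has moves ··a··> t1, ··b··> t2, ··d··> t3
  t1 = d.b.c.0 | c.(0 + 0) has moves ··c··> t4, ··d··> t5
  t2 = 0 has moves ∅
  t3 = b.c.0 | a.c.(0 + 0) has moves ··a··> t5, ··b··> t6
  t4 = d.b.c.0 | (0 + 0) has moves ··d··> t7
  t5 = b.c.0 | c.(0 + 0) has moves ··b··> t8, ··c··> t7
  t6 = c.0 | a.c.(0 + 0) has moves ··a··> t8, ··c··> t9
  t7 = b.c.0 | (0 + 0) has moves ··b··> t10
  t8 = c.0 | c.(0 + 0) has moves ··c··> t10, ··c··> t11
  t9 = 0 | a.c.(0 + 0) has moves ··a··> t11
  t10 = c.0 | (0 + 0) has moves ··c··> t12
  t11 = 0 | c.(0 + 0) has moves ··c··> t12
  t12 = 0 | (0 + 0) has moves ∅
Partition-refinement fixed point:
  B0 = {s0}
  B1 = {s1, t1}
  B2 = {s4, t5}
  B3 = {s6, t7}
  B4 = {s10, s9, t10, t11}
  B5 = {s11, t12, t2}
  B6 = {s7, t8}
  B7 = {s3, t4}
  B8 = {s2, t3}
  B9 = {s5, t6}
  B10 = {s8, t9}
  B11 = {t0}
s0 ∈ B0, t0 ∈ B11 → different blocks

P ≁ Q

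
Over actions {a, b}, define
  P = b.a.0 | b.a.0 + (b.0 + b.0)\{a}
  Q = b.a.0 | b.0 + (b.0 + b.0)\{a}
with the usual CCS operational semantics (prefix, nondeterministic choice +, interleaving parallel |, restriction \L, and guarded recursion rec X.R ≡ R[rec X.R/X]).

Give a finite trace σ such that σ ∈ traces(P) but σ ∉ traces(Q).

LTS(P): 10 reachable states
  p0 = b.a.0 | b.a.0 + (b.0 + b.0)\{a} has moves =b=> p1, =b=> p2, =b=> p3
  p1 = 0\{a} has moves stopped
  p2 = a.0 | b.a.0 has moves =a=> p4, =b=> p5
  p3 = b.a.0 | a.0 has moves =a=> p6, =b=> p5
  p4 = 0 | b.a.0 has moves =b=> p7
  p5 = a.0 | a.0 has moves =a=> p7, =a=> p8
  p6 = b.a.0 | 0 has moves =b=> p8
  p7 = 0 | a.0 has moves =a=> p9
  p8 = a.0 | 0 has moves =a=> p9
  p9 = 0 | 0 has moves stopped
LTS(Q): 7 reachable states
  q0 = b.a.0 | b.0 + (b.0 + b.0)\{a} has moves =b=> q1, =b=> q2, =b=> q3
  q1 = 0\{a} has moves stopped
  q2 = a.0 | b.0 has moves =a=> q4, =b=> q5
  q3 = b.a.0 | 0 has moves =b=> q5
  q4 = 0 | b.0 has moves =b=> q6
  q5 = a.0 | 0 has moves =a=> q6
  q6 = 0 | 0 has moves stopped
Trace ⟨baba⟩ through P, begin at {p0}:
  [1] b ⇒ {p1, p2, p3}
  [2] a ⇒ {p4, p6}
  [3] b ⇒ {p7, p8}
  [4] a ⇒ {p9}
  ✓ P
Trace ⟨baba⟩ through Q, begin at {q0}:
  [1] b ⇒ {q1, q2, q3}
  [2] a ⇒ {q4}
  [3] b ⇒ {q6}
  [4] a ⇒ ∅  — Q cannot continue

baba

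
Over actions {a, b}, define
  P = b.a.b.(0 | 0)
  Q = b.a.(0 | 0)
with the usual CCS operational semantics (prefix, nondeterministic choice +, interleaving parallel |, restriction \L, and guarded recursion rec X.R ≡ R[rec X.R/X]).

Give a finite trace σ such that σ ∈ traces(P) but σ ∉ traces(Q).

bab

P's transition system — 4 states:
  s0 = b.a.b.(0 | 0) | -b-> s1
  s1 = a.b.(0 | 0) | -a-> s2
  s2 = b.(0 | 0) | -b-> s3
  s3 = 0 | 0 | ∅
Q's transition system — 3 states:
  t0 = b.a.(0 | 0) | -b-> t1
  t1 = a.(0 | 0) | -a-> t2
  t2 = 0 | 0 | ∅
Executing bab from P (initial set {s0}):
  after b @ step 1: {s1}
  after a @ step 2: {s2}
  after b @ step 3: {s3}
  — P admits the full trace.
Executing bab from Q (initial set {t0}):
  after b @ step 1: {t1}
  after a @ step 2: {t2}
  after b @ step 3: ∅ (Q stuck)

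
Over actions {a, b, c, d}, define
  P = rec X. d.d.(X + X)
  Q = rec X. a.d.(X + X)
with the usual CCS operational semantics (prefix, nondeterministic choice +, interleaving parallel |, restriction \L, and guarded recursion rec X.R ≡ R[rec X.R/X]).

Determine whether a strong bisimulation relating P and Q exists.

LTS(P): 3 reachable states
  m0 = rec X. d.d.(X + X) :: =d=> m1
  m1 = d.((rec X. d.d.(X + X)) + (rec X. d.d.(X + X))) :: =d=> m2
  m2 = (rec X. d.d.(X + X)) + (rec X. d.d.(X + X)) :: =d=> m1
LTS(Q): 3 reachable states
  n0 = rec X. a.d.(X + X) :: =a=> n1
  n1 = d.((rec X. a.d.(X + X)) + (rec X. a.d.(X + X))) :: =d=> n2
  n2 = (rec X. a.d.(X + X)) + (rec X. a.d.(X + X)) :: =a=> n1
Coarsest stable partition (strong bisimilarity classes):
  B0 = {m0, m1, m2}
  B1 = {n0, n2}
  B2 = {n1}
m0 ∈ B0, n0 ∈ B1 → different blocks

P ≁ Q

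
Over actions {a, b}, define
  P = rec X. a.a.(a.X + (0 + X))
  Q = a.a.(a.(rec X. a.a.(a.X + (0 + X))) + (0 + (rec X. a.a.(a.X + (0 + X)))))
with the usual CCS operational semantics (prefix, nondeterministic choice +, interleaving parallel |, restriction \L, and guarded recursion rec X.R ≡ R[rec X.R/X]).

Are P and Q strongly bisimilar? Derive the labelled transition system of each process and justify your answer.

P ~ Q

LTS(P): 3 reachable states
  p0 = rec X. a.a.(a.X + (0 + X)) → ··a··> p1
  p1 = a.(a.(rec X. a.a.(a.X + (0 + X))) + (0 + (rec X. a.a.(a.X + (0 + X))))) → ··a··> p2
  p2 = a.(rec X. a.a.(a.X + (0 + X))) + (0 + (rec X. a.a.(a.X + (0 + X)))) → ··a··> p0, ··a··> p1
LTS(Q): 4 reachable states
  q0 = a.a.(a.(rec X. a.a.(a.X + (0 + X))) + (0 + (rec X. a.a.(a.X + (0 + X))))) → ··a··> q1
  q1 = a.(a.(rec X. a.a.(a.X + (0 + X))) + (0 + (rec X. a.a.(a.X + (0 + X))))) → ··a··> q2
  q2 = a.(rec X. a.a.(a.X + (0 + X))) + (0 + (rec X. a.a.(a.X + (0 + X)))) → ··a··> q1, ··a··> q3
  q3 = rec X. a.a.(a.X + (0 + X)) → ··a··> q1
Partition-refinement fixed point:
  B0 = {p0, p1, p2, q0, q1, q2, q3}
p0 ∈ B0, q0 ∈ B0 → same block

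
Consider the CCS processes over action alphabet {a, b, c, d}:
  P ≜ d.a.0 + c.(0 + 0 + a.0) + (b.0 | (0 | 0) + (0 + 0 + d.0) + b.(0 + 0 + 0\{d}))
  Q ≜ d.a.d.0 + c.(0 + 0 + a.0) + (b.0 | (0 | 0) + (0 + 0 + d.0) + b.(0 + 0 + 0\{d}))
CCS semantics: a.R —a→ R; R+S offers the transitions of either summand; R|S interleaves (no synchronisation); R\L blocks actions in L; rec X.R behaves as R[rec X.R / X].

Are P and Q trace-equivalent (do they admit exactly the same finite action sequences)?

P's transition system — 6 states:
  p0 = d.a.0 + c.(0 + 0 + a.0) + (b.0 | (0 | 0) + (0 + 0 + d.0) + b.(0 + 0 + 0\{d})) | —b→ p1, —b→ p2, —c→ p3, —d→ p4, —d→ p5
  p1 = 0 + 0 + 0\{d} | deadlocked
  p2 = 0 | (0 | 0) | deadlocked
  p3 = 0 + 0 + a.0 | —a→ p4
  p4 = 0 | deadlocked
  p5 = a.0 | —a→ p4
Q's transition system — 7 states:
  q0 = d.a.d.0 + c.(0 + 0 + a.0) + (b.0 | (0 | 0) + (0 + 0 + d.0) + b.(0 + 0 + 0\{d})) | —b→ q1, —b→ q2, —c→ q3, —d→ q4, —d→ q5
  q1 = 0 + 0 + 0\{d} | deadlocked
  q2 = 0 | (0 | 0) | deadlocked
  q3 = 0 + 0 + a.0 | —a→ q4
  q4 = 0 | deadlocked
  q5 = a.d.0 | —a→ q6
  q6 = d.0 | —d→ q4
Trace ⟨dad⟩ through Q, begin at {q0}:
  [1] d ⇒ {q4, q5}
  [2] a ⇒ {q6}
  [3] d ⇒ {q4}
  ✓ Q
Trace ⟨dad⟩ through P, begin at {p0}:
  [1] d ⇒ {p4, p5}
  [2] a ⇒ {p4}
  [3] d ⇒ ∅ (P stuck)

traces(P) ≠ traces(Q) — witness ⟨dad⟩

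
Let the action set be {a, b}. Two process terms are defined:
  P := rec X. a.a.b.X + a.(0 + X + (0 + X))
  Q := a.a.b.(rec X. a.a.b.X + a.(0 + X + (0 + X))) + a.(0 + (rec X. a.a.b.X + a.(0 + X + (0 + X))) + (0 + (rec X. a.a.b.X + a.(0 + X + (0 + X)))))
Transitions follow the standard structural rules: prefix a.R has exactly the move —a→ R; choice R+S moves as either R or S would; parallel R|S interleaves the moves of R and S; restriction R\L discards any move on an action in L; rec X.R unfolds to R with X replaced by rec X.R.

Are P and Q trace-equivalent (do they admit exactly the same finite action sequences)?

trace-equivalent

LTS(P): 4 reachable states
  u0 = rec X. a.a.b.X + a.(0 + X + (0 + X)) → -a-> u1, -a-> u2
  u1 = 0 + (rec X. a.a.b.X + a.(0 + X + (0 + X))) + (0 + (rec X. a.a.b.X + a.(0 + X + (0 + X)))) → -a-> u1, -a-> u2
  u2 = a.b.(rec X. a.a.b.X + a.(0 + X + (0 + X))) → -a-> u3
  u3 = b.(rec X. a.a.b.X + a.(0 + X + (0 + X))) → -b-> u0
LTS(Q): 5 reachable states
  v0 = a.a.b.(rec X. a.a.b.X + a.(0 + X + (0 + X))) + a.(0 + (rec X. a.a.b.X + a.(0 + X + (0 + X))) + (0 + (rec X. a.a.b.X + a.(0 + X + (0 + X))))) → -a-> v1, -a-> v2
  v1 = 0 + (rec X. a.a.b.X + a.(0 + X + (0 + X))) + (0 + (rec X. a.a.b.X + a.(0 + X + (0 + X)))) → -a-> v1, -a-> v2
  v2 = a.b.(rec X. a.a.b.X + a.(0 + X + (0 + X))) → -a-> v3
  v3 = b.(rec X. a.a.b.X + a.(0 + X + (0 + X))) → -b-> v4
  v4 = rec X. a.a.b.X + a.(0 + X + (0 + X)) → -a-> v1, -a-> v2
Bisimilarity quotient blocks:
  B0 = {u0, u1, v0, v1, v4}
  B1 = {u2, v2}
  B2 = {u3, v3}
u0 ∈ B0, v0 ∈ B0 → same block
Bisimilar ⇒ trace-equivalent.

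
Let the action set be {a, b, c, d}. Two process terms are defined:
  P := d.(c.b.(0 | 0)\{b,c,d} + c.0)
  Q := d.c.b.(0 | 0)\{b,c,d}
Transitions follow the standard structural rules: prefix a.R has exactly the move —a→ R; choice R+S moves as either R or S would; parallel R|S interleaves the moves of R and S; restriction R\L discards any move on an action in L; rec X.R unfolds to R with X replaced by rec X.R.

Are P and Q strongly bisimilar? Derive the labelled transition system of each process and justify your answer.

not bisimilar

LTS(P): 5 reachable states
  u0 = d.(c.b.(0 | 0)\{b,c,d} + c.0) | -d-> u1
  u1 = c.b.(0 | 0)\{b,c,d} + c.0 | -c-> u2, -c-> u3
  u2 = 0 | stopped
  u3 = b.(0 | 0)\{b,c,d} | -b-> u4
  u4 = (0 | 0)\{b,c,d} | stopped
LTS(Q): 4 reachable states
  v0 = d.c.b.(0 | 0)\{b,c,d} | -d-> v1
  v1 = c.b.(0 | 0)\{b,c,d} | -c-> v2
  v2 = b.(0 | 0)\{b,c,d} | -b-> v3
  v3 = (0 | 0)\{b,c,d} | stopped
Bisimilarity quotient blocks:
  B0 = {u0}
  B1 = {u1}
  B2 = {u3, v2}
  B3 = {u2, u4, v3}
  B4 = {v0}
  B5 = {v1}
u0 ∈ B0, v0 ∈ B4 → different blocks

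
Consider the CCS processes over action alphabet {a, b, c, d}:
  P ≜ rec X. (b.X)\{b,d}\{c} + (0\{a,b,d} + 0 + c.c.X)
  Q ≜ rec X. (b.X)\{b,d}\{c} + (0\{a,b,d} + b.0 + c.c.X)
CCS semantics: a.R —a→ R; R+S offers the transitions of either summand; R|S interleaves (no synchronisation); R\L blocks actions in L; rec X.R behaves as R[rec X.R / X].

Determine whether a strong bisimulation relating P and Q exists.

P ≁ Q

P's transition system — 2 states:
  p0 = rec X. (b.X)\{b,d}\{c} + (0\{a,b,d} + 0 + c.c.X) ⊢ —c→ p1
  p1 = c.(rec X. (b.X)\{b,d}\{c} + (0\{a,b,d} + 0 + c.c.X)) ⊢ —c→ p0
Q's transition system — 3 states:
  q0 = rec X. (b.X)\{b,d}\{c} + (0\{a,b,d} + b.0 + c.c.X) ⊢ —b→ q1, —c→ q2
  q1 = 0 ⊢ ∅
  q2 = c.(rec X. (b.X)\{b,d}\{c} + (0\{a,b,d} + b.0 + c.c.X)) ⊢ —c→ q0
Bisimilarity quotient blocks:
  B0 = {p0, p1}
  B1 = {q0}
  B2 = {q2}
  B3 = {q1}
p0 ∈ B0, q0 ∈ B1 → different blocks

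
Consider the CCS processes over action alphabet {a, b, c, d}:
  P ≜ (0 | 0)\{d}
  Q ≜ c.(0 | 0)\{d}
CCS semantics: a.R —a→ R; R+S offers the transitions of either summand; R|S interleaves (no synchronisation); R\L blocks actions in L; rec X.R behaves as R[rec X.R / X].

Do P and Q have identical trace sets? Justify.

P's transition system — 1 states:
  p0 = (0 | 0)\{d} | stopped
Q's transition system — 2 states:
  q0 = c.(0 | 0)\{d} | ··c··> q1
  q1 = (0 | 0)\{d} | stopped
Run σ = ⟨c⟩ on Q: start {q0}
  after c @ step 1: {q1}
  ✓ Q
Run σ = ⟨c⟩ on P: start {p0}
  after c @ step 1: no successor for P

traces(P) ≠ traces(Q) — witness ⟨c⟩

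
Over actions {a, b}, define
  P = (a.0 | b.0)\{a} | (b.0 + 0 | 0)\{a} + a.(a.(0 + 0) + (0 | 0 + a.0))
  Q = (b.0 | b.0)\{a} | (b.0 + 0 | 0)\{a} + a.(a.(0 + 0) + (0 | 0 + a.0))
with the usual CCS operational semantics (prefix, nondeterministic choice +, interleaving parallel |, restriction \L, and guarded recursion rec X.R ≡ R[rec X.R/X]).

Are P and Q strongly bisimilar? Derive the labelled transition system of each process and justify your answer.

NO

Reachable graph of P (7 states):
  p0 = (a.0 | b.0)\{a} | (b.0 + 0 | 0)\{a} + a.(a.(0 + 0) + (0 | 0 + a.0)) :: ··a··> p1, ··b··> p2, ··b··> p3
  p1 = a.(0 + 0) + (0 | 0 + a.0) :: ··a··> p4, ··a··> p5
  p2 = (a.0 | 0)\{a} | (b.0 + 0 | 0)\{a} :: ··b··> p6
  p3 = (a.0 | b.0)\{a} | 0\{a} :: ··b··> p6
  p4 = 0 :: ·
  p5 = 0 + 0 :: ·
  p6 = (a.0 | 0)\{a} | 0\{a} :: ·
Reachable graph of Q (11 states):
  q0 = (b.0 | b.0)\{a} | (b.0 + 0 | 0)\{a} + a.(a.(0 + 0) + (0 | 0 + a.0)) :: ··a··> q1, ··b··> q2, ··b··> q3, ··b··> q4
  q1 = a.(0 + 0) + (0 | 0 + a.0) :: ··a··> q5, ··a··> q6
  q2 = (0 | b.0)\{a} | (b.0 + 0 | 0)\{a} :: ··b··> q7, ··b··> q8
  q3 = (b.0 | 0)\{a} | (b.0 + 0 | 0)\{a} :: ··b··> q7, ··b··> q9
  q4 = (b.0 | b.0)\{a} | 0\{a} :: ··b··> q8, ··b··> q9
  q5 = 0 :: ·
  q6 = 0 + 0 :: ·
  q7 = (0 | 0)\{a} | (b.0 + 0 | 0)\{a} :: ··b··> q10
  q8 = (0 | b.0)\{a} | 0\{a} :: ··b··> q10
  q9 = (b.0 | 0)\{a} | 0\{a} :: ··b··> q10
  q10 = (0 | 0)\{a} | 0\{a} :: ·
Partition-refinement fixed point:
  B0 = {p0}
  B1 = {p1, q1}
  B2 = {p4, p5, p6, q10, q5, q6}
  B3 = {p2, p3, q7, q8, q9}
  B4 = {q0}
  B5 = {q2, q3, q4}
p0 ∈ B0, q0 ∈ B4 → different blocks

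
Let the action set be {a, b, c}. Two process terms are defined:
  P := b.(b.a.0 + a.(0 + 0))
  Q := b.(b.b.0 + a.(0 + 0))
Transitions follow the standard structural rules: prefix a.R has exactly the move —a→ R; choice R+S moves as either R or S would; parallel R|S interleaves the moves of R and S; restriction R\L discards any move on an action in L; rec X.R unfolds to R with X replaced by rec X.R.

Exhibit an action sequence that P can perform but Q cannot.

bba

LTS(P): 5 reachable states
  m0 = b.(b.a.0 + a.(0 + 0)) :: -b-> m1
  m1 = b.a.0 + a.(0 + 0) :: -a-> m2, -b-> m3
  m2 = 0 + 0 :: ·
  m3 = a.0 :: -a-> m4
  m4 = 0 :: ·
LTS(Q): 5 reachable states
  n0 = b.(b.b.0 + a.(0 + 0)) :: -b-> n1
  n1 = b.b.0 + a.(0 + 0) :: -a-> n2, -b-> n3
  n2 = 0 + 0 :: ·
  n3 = b.0 :: -b-> n4
  n4 = 0 :: ·
Run σ = ⟨bba⟩ on P: start {m0}
  after b @ step 1: {m1}
  after b @ step 2: {m3}
  after a @ step 3: {m4}
  — P admits the full trace.
Run σ = ⟨bba⟩ on Q: start {n0}
  after b @ step 1: {n1}
  after b @ step 2: {n3}
  after a @ step 3: ∅  — Q cannot continue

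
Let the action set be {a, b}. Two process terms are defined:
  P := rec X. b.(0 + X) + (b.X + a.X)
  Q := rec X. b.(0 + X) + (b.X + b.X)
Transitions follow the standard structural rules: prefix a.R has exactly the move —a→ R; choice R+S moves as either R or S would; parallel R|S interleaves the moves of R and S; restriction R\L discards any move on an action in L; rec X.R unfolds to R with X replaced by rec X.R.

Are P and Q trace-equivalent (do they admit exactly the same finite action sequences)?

LTS(P): 2 reachable states
  m0 = rec X. b.(0 + X) + (b.X + a.X) ⊢ —a→ m0, —b→ m0, —b→ m1
  m1 = 0 + (rec X. b.(0 + X) + (b.X + a.X)) ⊢ —a→ m0, —b→ m0, —b→ m1
LTS(Q): 2 reachable states
  n0 = rec X. b.(0 + X) + (b.X + b.X) ⊢ —b→ n0, —b→ n1
  n1 = 0 + (rec X. b.(0 + X) + (b.X + b.X)) ⊢ —b→ n0, —b→ n1
Trace ⟨a⟩ through P, begin at {m0}:
  step 1 (a): {m0}
  — P admits the full trace.
Trace ⟨a⟩ through Q, begin at {n0}:
  step 1 (a): no successor for Q

traces(P) ≠ traces(Q) — witness ⟨a⟩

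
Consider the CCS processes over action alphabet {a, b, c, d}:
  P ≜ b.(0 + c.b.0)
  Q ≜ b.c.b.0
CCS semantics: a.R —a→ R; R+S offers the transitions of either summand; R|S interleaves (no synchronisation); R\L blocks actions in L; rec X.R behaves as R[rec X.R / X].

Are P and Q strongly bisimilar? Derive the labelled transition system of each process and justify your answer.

P's transition system — 4 states:
  s0 = b.(0 + c.b.0) | ··b··> s1
  s1 = 0 + c.b.0 | ··c··> s2
  s2 = b.0 | ··b··> s3
  s3 = 0 | deadlocked
Q's transition system — 4 states:
  t0 = b.c.b.0 | ··b··> t1
  t1 = c.b.0 | ··c··> t2
  t2 = b.0 | ··b··> t3
  t3 = 0 | deadlocked
Bisimilarity quotient blocks:
  B0 = {s0, t0}
  B1 = {s1, t1}
  B2 = {s2, t2}
  B3 = {s3, t3}
s0 ∈ B0, t0 ∈ B0 → same block

YES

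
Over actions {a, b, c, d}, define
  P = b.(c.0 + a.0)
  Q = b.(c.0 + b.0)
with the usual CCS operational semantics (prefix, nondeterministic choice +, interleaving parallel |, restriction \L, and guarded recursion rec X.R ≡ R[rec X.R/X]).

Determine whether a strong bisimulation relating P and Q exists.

P's transition system — 3 states:
  p0 = b.(c.0 + a.0) :: -b-> p1
  p1 = c.0 + a.0 :: -a-> p2, -c-> p2
  p2 = 0 :: (no moves)
Q's transition system — 3 states:
  q0 = b.(c.0 + b.0) :: -b-> q1
  q1 = c.0 + b.0 :: -b-> q2, -c-> q2
  q2 = 0 :: (no moves)
Bisimilarity quotient blocks:
  B0 = {p0}
  B1 = {p1}
  B2 = {p2, q2}
  B3 = {q0}
  B4 = {q1}
p0 ∈ B0, q0 ∈ B3 → different blocks

P ≁ Q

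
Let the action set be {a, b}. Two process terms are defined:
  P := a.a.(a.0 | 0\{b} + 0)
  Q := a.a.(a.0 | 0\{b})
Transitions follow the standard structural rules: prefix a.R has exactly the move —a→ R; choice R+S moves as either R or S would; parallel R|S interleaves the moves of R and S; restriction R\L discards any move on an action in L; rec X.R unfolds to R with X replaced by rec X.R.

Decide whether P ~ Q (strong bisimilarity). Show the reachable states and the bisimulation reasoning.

LTS(P): 4 reachable states
  p0 = a.a.(a.0 | 0\{b} + 0) ⊢ --a--▸ p1
  p1 = a.(a.0 | 0\{b} + 0) ⊢ --a--▸ p2
  p2 = a.0 | 0\{b} + 0 ⊢ --a--▸ p3
  p3 = 0 | 0\{b} ⊢ deadlocked
LTS(Q): 4 reachable states
  q0 = a.a.(a.0 | 0\{b}) ⊢ --a--▸ q1
  q1 = a.(a.0 | 0\{b}) ⊢ --a--▸ q2
  q2 = a.0 | 0\{b} ⊢ --a--▸ q3
  q3 = 0 | 0\{b} ⊢ deadlocked
Partition-refinement fixed point:
  B0 = {p0, q0}
  B1 = {p1, q1}
  B2 = {p2, q2}
  B3 = {p3, q3}
p0 ∈ B0, q0 ∈ B0 → same block

YES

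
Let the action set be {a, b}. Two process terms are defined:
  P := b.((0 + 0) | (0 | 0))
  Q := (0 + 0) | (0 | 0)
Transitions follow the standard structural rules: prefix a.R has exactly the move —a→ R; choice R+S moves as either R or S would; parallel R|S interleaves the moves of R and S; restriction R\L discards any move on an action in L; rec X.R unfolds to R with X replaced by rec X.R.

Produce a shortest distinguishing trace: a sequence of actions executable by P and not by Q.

b

P's transition system — 2 states:
  p0 = b.((0 + 0) | (0 | 0)) ⊢ =b=> p1
  p1 = (0 + 0) | (0 | 0) ⊢ (no moves)
Q's transition system — 1 states:
  q0 = (0 + 0) | (0 | 0) ⊢ (no moves)
Run σ = ⟨b⟩ on P: start {p0}
  after b @ step 1: {p1}
  — P admits the full trace.
Run σ = ⟨b⟩ on Q: start {q0}
  after b @ step 1: ∅  — Q cannot continue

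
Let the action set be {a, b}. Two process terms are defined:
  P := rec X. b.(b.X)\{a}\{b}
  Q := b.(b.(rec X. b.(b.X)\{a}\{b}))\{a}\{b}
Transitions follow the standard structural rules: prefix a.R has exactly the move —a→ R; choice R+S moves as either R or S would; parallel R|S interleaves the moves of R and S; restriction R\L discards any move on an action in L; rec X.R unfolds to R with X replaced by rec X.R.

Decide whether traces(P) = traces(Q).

LTS(P): 2 reachable states
  p0 = rec X. b.(b.X)\{a}\{b} has moves -b-> p1
  p1 = (b.(rec X. b.(b.X)\{a}\{b}))\{a}\{b} has moves ∅
LTS(Q): 2 reachable states
  q0 = b.(b.(rec X. b.(b.X)\{a}\{b}))\{a}\{b} has moves -b-> q1
  q1 = (b.(rec X. b.(b.X)\{a}\{b}))\{a}\{b} has moves ∅
Coarsest stable partition (strong bisimilarity classes):
  B0 = {p0, q0}
  B1 = {p1, q1}
p0 ∈ B0, q0 ∈ B0 → same block
Bisimilar ⇒ trace-equivalent.

traces(P) = traces(Q)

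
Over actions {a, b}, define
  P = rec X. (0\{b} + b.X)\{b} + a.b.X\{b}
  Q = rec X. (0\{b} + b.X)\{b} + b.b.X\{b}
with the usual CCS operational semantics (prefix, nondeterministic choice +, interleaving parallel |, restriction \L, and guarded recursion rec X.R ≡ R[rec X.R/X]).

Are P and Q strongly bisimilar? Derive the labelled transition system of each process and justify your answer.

P's transition system — 4 states:
  m0 = rec X. (0\{b} + b.X)\{b} + a.b.X\{b} has moves ··a··> m1
  m1 = b.(rec X. (0\{b} + b.X)\{b} + a.b.X\{b})\{b} has moves ··b··> m2
  m2 = (rec X. (0\{b} + b.X)\{b} + a.b.X\{b})\{b} has moves ··a··> m3
  m3 = (b.(rec X. (0\{b} + b.X)\{b} + a.b.X\{b})\{b})\{b} has moves deadlocked
Q's transition system — 3 states:
  n0 = rec X. (0\{b} + b.X)\{b} + b.b.X\{b} has moves ··b··> n1
  n1 = b.(rec X. (0\{b} + b.X)\{b} + b.b.X\{b})\{b} has moves ··b··> n2
  n2 = (rec X. (0\{b} + b.X)\{b} + b.b.X\{b})\{b} has moves deadlocked
Bisimilarity quotient blocks:
  B0 = {m0}
  B1 = {m1}
  B2 = {m2}
  B3 = {m3, n2}
  B4 = {n0}
  B5 = {n1}
m0 ∈ B0, n0 ∈ B4 → different blocks

NO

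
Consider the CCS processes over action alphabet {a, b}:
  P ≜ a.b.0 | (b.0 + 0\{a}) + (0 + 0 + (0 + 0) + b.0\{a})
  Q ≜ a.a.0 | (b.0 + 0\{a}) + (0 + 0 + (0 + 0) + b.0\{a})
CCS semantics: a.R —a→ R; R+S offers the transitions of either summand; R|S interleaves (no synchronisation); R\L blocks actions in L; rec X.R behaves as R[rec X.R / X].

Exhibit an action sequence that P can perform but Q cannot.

P's transition system — 7 states:
  s0 = a.b.0 | (b.0 + 0\{a}) + (0 + 0 + (0 + 0) + b.0\{a}) ⊢ —a→ s1, —b→ s2, —b→ s3
  s1 = b.0 | (b.0 + 0\{a}) ⊢ —b→ s4, —b→ s5
  s2 = 0\{a} ⊢ ·
  s3 = a.b.0 | 0 ⊢ —a→ s5
  s4 = 0 | (b.0 + 0\{a}) ⊢ —b→ s6
  s5 = b.0 | 0 ⊢ —b→ s6
  s6 = 0 | 0 ⊢ ·
Q's transition system — 7 states:
  t0 = a.a.0 | (b.0 + 0\{a}) + (0 + 0 + (0 + 0) + b.0\{a}) ⊢ —a→ t1, —b→ t2, —b→ t3
  t1 = a.0 | (b.0 + 0\{a}) ⊢ —a→ t4, —b→ t5
  t2 = 0\{a} ⊢ ·
  t3 = a.a.0 | 0 ⊢ —a→ t5
  t4 = 0 | (b.0 + 0\{a}) ⊢ —b→ t6
  t5 = a.0 | 0 ⊢ —a→ t6
  t6 = 0 | 0 ⊢ ·
Executing abb from P (initial set {s0}):
  after a @ step 1: {s1}
  after b @ step 2: {s4, s5}
  after b @ step 3: {s6}
  ✓ P
Executing abb from Q (initial set {t0}):
  after a @ step 1: {t1}
  after b @ step 2: {t5}
  after b @ step 3: ∅  — Q cannot continue

abb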